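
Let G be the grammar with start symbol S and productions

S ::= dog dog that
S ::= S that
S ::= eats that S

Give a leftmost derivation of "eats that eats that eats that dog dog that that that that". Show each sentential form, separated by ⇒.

S ⇒ S that   [S ::= S that]
S that ⇒ eats that S that   [S ::= eats that S]
eats that S that ⇒ eats that S that that   [S ::= S that]
eats that S that that ⇒ eats that S that that that   [S ::= S that]
eats that S that that that ⇒ eats that eats that S that that that   [S ::= eats that S]
eats that eats that S that that that ⇒ eats that eats that eats that S that that that   [S ::= eats that S]
eats that eats that eats that S that that that ⇒ eats that eats that eats that dog dog that that that that   [S ::= dog dog that]

S ⇒ S that ⇒ eats that S that ⇒ eats that S that that ⇒ eats that S that that that ⇒ eats that eats that S that that that ⇒ eats that eats that eats that S that that that ⇒ eats that eats that eats that dog dog that that that that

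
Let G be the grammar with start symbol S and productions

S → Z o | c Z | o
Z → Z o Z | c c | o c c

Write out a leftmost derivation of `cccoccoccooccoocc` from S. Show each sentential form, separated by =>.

S=>cZ=>cZoZ=>cccoZ=>cccoZoZ=>cccoZoZoZ=>cccoZoZoZoZ=>cccoccoZoZoZ=>cccoccoccoZoZ=>cccoccoccooccoZ=>cccoccoccooccoocc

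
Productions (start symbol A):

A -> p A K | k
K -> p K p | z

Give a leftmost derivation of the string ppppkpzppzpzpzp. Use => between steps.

A => pAK => ppAKK => pppAKKK => ppppAKKKK => ppppkKKKK => ppppkpKpKKK => ppppkpzpKKK => ppppkpzppKpKK => ppppkpzppzpKK => ppppkpzppzpzK => ppppkpzppzpzpKp => ppppkpzppzpzpzp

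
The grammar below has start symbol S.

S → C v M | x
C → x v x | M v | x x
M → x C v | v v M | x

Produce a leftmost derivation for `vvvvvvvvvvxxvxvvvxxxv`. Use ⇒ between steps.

S ⇒ CvM   [S → C v M]
CvM ⇒ MvvM   [C → M v]
MvvM ⇒ vvMvvM   [M → v v M]
vvMvvM ⇒ vvvvMvvM   [M → v v M]
vvvvMvvM ⇒ vvvvvvMvvM   [M → v v M]
vvvvvvMvvM ⇒ vvvvvvvvMvvM   [M → v v M]
vvvvvvvvMvvM ⇒ vvvvvvvvvvMvvM   [M → v v M]
vvvvvvvvvvMvvM ⇒ vvvvvvvvvvxCvvvM   [M → x C v]
vvvvvvvvvvxCvvvM ⇒ vvvvvvvvvvxxvxvvvM   [C → x v x]
vvvvvvvvvvxxvxvvvM ⇒ vvvvvvvvvvxxvxvvvxCv   [M → x C v]
vvvvvvvvvvxxvxvvvxCv ⇒ vvvvvvvvvvxxvxvvvxxxv   [C → x x]

S ⇒ CvM ⇒ MvvM ⇒ vvMvvM ⇒ vvvvMvvM ⇒ vvvvvvMvvM ⇒ vvvvvvvvMvvM ⇒ vvvvvvvvvvMvvM ⇒ vvvvvvvvvvxCvvvM ⇒ vvvvvvvvvvxxvxvvvM ⇒ vvvvvvvvvvxxvxvvvxCv ⇒ vvvvvvvvvvxxvxvvvxxxv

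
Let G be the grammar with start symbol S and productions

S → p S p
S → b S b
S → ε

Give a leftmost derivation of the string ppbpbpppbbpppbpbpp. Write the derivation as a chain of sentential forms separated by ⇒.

S ⇒ pSp ⇒ ppSpp ⇒ ppbSbpp ⇒ ppbpSpbpp ⇒ ppbpbSbpbpp ⇒ ppbpbpSpbpbpp ⇒ ppbpbppSppbpbpp ⇒ ppbpbpppSpppbpbpp ⇒ ppbpbpppbSbpppbpbpp ⇒ ppbpbpppbbpppbpbpp

S ⇒ pSp   [S → p S p]
pSp ⇒ ppSpp   [S → p S p]
ppSpp ⇒ ppbSbpp   [S → b S b]
ppbSbpp ⇒ ppbpSpbpp   [S → p S p]
ppbpSpbpp ⇒ ppbpbSbpbpp   [S → b S b]
ppbpbSbpbpp ⇒ ppbpbpSpbpbpp   [S → p S p]
ppbpbpSpbpbpp ⇒ ppbpbppSppbpbpp   [S → p S p]
ppbpbppSppbpbpp ⇒ ppbpbpppSpppbpbpp   [S → p S p]
ppbpbpppSpppbpbpp ⇒ ppbpbpppbSbpppbpbpp   [S → b S b]
ppbpbpppbSbpppbpbpp ⇒ ppbpbpppbbpppbpbpp   [S → ε]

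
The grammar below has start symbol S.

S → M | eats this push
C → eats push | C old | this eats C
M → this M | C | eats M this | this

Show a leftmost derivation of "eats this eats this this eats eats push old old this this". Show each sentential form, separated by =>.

S => M => eats M this => eats this M this => eats this eats M this this => eats this eats this M this this => eats this eats this C this this => eats this eats this this eats C this this => eats this eats this this eats C old this this => eats this eats this this eats C old old this this => eats this eats this this eats eats push old old this this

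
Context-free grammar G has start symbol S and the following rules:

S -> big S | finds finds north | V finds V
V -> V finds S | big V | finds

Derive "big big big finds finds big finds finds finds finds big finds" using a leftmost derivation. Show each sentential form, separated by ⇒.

S ⇒ big S   [S -> big S]
big S ⇒ big big S   [S -> big S]
big big S ⇒ big big big S   [S -> big S]
big big big S ⇒ big big big V finds V   [S -> V finds V]
big big big V finds V ⇒ big big big finds finds V   [V -> finds]
big big big finds finds V ⇒ big big big finds finds V finds S   [V -> V finds S]
big big big finds finds V finds S ⇒ big big big finds finds big V finds S   [V -> big V]
big big big finds finds big V finds S ⇒ big big big finds finds big finds finds S   [V -> finds]
big big big finds finds big finds finds S ⇒ big big big finds finds big finds finds V finds V   [S -> V finds V]
big big big finds finds big finds finds V finds V ⇒ big big big finds finds big finds finds finds finds V   [V -> finds]
big big big finds finds big finds finds finds finds V ⇒ big big big finds finds big finds finds finds finds big V   [V -> big V]
big big big finds finds big finds finds finds finds big V ⇒ big big big finds finds big finds finds finds finds big finds   [V -> finds]

S ⇒ big S ⇒ big big S ⇒ big big big S ⇒ big big big V finds V ⇒ big big big finds finds V ⇒ big big big finds finds V finds S ⇒ big big big finds finds big V finds S ⇒ big big big finds finds big finds finds S ⇒ big big big finds finds big finds finds V finds V ⇒ big big big finds finds big finds finds finds finds V ⇒ big big big finds finds big finds finds finds finds big V ⇒ big big big finds finds big finds finds finds finds big finds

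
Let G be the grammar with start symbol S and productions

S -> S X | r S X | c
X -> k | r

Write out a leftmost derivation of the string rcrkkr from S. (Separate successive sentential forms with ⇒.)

S ⇒ SX   [S -> S X]
SX ⇒ SXX   [S -> S X]
SXX ⇒ rSXXX   [S -> r S X]
rSXXX ⇒ rSXXXX   [S -> S X]
rSXXXX ⇒ rcXXXX   [S -> c]
rcXXXX ⇒ rcrXXX   [X -> r]
rcrXXX ⇒ rcrkXX   [X -> k]
rcrkXX ⇒ rcrkkX   [X -> k]
rcrkkX ⇒ rcrkkr   [X -> r]

S ⇒ SX ⇒ SXX ⇒ rSXXX ⇒ rSXXXX ⇒ rcXXXX ⇒ rcrXXX ⇒ rcrkXX ⇒ rcrkkX ⇒ rcrkkr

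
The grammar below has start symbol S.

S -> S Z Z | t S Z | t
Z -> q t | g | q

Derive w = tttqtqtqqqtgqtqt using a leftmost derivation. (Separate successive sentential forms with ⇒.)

S⇒SZZ⇒SZZZZ⇒SZZZZZZ⇒tSZZZZZZZ⇒ttSZZZZZZZZ⇒tttZZZZZZZZ⇒tttqtZZZZZZZ⇒tttqtqtZZZZZZ⇒tttqtqtqZZZZZ⇒tttqtqtqqZZZZ⇒tttqtqtqqqtZZZ⇒tttqtqtqqqtgZZ⇒tttqtqtqqqtgqtZ⇒tttqtqtqqqtgqtqt

S ⇒ SZZ   [S -> S Z Z]
SZZ ⇒ SZZZZ   [S -> S Z Z]
SZZZZ ⇒ SZZZZZZ   [S -> S Z Z]
SZZZZZZ ⇒ tSZZZZZZZ   [S -> t S Z]
tSZZZZZZZ ⇒ ttSZZZZZZZZ   [S -> t S Z]
ttSZZZZZZZZ ⇒ tttZZZZZZZZ   [S -> t]
tttZZZZZZZZ ⇒ tttqtZZZZZZZ   [Z -> q t]
tttqtZZZZZZZ ⇒ tttqtqtZZZZZZ   [Z -> q t]
tttqtqtZZZZZZ ⇒ tttqtqtqZZZZZ   [Z -> q]
tttqtqtqZZZZZ ⇒ tttqtqtqqZZZZ   [Z -> q]
tttqtqtqqZZZZ ⇒ tttqtqtqqqtZZZ   [Z -> q t]
tttqtqtqqqtZZZ ⇒ tttqtqtqqqtgZZ   [Z -> g]
tttqtqtqqqtgZZ ⇒ tttqtqtqqqtgqtZ   [Z -> q t]
tttqtqtqqqtgqtZ ⇒ tttqtqtqqqtgqtqt   [Z -> q t]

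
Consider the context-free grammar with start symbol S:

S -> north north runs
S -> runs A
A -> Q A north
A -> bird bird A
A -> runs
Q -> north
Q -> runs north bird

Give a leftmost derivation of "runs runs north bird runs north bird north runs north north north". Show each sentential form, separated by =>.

S => runs A => runs Q A north => runs runs north bird A north => runs runs north bird Q A north north => runs runs north bird runs north bird A north north => runs runs north bird runs north bird Q A north north north => runs runs north bird runs north bird north A north north north => runs runs north bird runs north bird north runs north north north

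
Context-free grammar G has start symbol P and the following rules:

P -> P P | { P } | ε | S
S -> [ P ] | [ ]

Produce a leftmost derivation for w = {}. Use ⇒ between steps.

P ⇒ PP   [P -> P P]
PP ⇒ PPP   [P -> P P]
PPP ⇒ {P}PP   [P -> { P }]
{P}PP ⇒ {}PP   [P -> ε]
{}PP ⇒ {}P   [P -> ε]
{}P ⇒ {}   [P -> ε]

P ⇒ PP ⇒ PPP ⇒ {P}PP ⇒ {}PP ⇒ {}P ⇒ {}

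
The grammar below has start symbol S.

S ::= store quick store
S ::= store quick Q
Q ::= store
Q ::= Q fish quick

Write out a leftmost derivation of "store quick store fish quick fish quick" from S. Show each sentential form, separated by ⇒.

S ⇒ store quick Q   [S ::= store quick Q]
store quick Q ⇒ store quick Q fish quick   [Q ::= Q fish quick]
store quick Q fish quick ⇒ store quick Q fish quick fish quick   [Q ::= Q fish quick]
store quick Q fish quick fish quick ⇒ store quick store fish quick fish quick   [Q ::= store]

S ⇒ store quick Q ⇒ store quick Q fish quick ⇒ store quick Q fish quick fish quick ⇒ store quick store fish quick fish quick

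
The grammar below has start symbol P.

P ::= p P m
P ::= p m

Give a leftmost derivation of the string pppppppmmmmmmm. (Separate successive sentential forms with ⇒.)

P⇒pPm⇒ppPmm⇒pppPmmm⇒ppppPmmmm⇒pppppPmmmmm⇒ppppppPmmmmmm⇒pppppppmmmmmmm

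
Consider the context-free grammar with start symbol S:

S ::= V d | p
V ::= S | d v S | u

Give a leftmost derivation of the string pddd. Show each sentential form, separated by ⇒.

S⇒Vd⇒Sd⇒Vdd⇒Sdd⇒Vddd⇒Sddd⇒pddd

S ⇒ Vd   [S ::= V d]
Vd ⇒ Sd   [V ::= S]
Sd ⇒ Vdd   [S ::= V d]
Vdd ⇒ Sdd   [V ::= S]
Sdd ⇒ Vddd   [S ::= V d]
Vddd ⇒ Sddd   [V ::= S]
Sddd ⇒ pddd   [S ::= p]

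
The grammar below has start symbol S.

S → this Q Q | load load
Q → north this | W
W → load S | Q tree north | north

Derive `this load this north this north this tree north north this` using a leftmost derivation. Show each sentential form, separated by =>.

S => this Q Q   [S → this Q Q]
this Q Q => this W Q   [Q → W]
this W Q => this Q tree north Q   [W → Q tree north]
this Q tree north Q => this W tree north Q   [Q → W]
this W tree north Q => this load S tree north Q   [W → load S]
this load S tree north Q => this load this Q Q tree north Q   [S → this Q Q]
this load this Q Q tree north Q => this load this north this Q tree north Q   [Q → north this]
this load this north this Q tree north Q => this load this north this north this tree north Q   [Q → north this]
this load this north this north this tree north Q => this load this north this north this tree north north this   [Q → north this]

S => this Q Q => this W Q => this Q tree north Q => this W tree north Q => this load S tree north Q => this load this Q Q tree north Q => this load this north this Q tree north Q => this load this north this north this tree north Q => this load this north this north this tree north north this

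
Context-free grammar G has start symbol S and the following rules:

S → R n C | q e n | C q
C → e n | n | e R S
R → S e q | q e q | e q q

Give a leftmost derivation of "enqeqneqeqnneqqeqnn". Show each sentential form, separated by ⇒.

S ⇒ RnC   [S → R n C]
RnC ⇒ SeqnC   [R → S e q]
SeqnC ⇒ CqeqnC   [S → C q]
CqeqnC ⇒ enqeqnC   [C → e n]
enqeqnC ⇒ enqeqneRS   [C → e R S]
enqeqneRS ⇒ enqeqneSeqS   [R → S e q]
enqeqneSeqS ⇒ enqeqneRnCeqS   [S → R n C]
enqeqneRnCeqS ⇒ enqeqneqeqnCeqS   [R → q e q]
enqeqneqeqnCeqS ⇒ enqeqneqeqnneqS   [C → n]
enqeqneqeqnneqS ⇒ enqeqneqeqnneqRnC   [S → R n C]
enqeqneqeqnneqRnC ⇒ enqeqneqeqnneqqeqnC   [R → q e q]
enqeqneqeqnneqqeqnC ⇒ enqeqneqeqnneqqeqnn   [C → n]

S⇒RnC⇒SeqnC⇒CqeqnC⇒enqeqnC⇒enqeqneRS⇒enqeqneSeqS⇒enqeqneRnCeqS⇒enqeqneqeqnCeqS⇒enqeqneqeqnneqS⇒enqeqneqeqnneqRnC⇒enqeqneqeqnneqqeqnC⇒enqeqneqeqnneqqeqnn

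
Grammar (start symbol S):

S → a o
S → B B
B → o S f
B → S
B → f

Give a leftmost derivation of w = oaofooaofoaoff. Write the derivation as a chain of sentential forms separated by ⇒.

S ⇒ BB   [S → B B]
BB ⇒ oSfB   [B → o S f]
oSfB ⇒ oaofB   [S → a o]
oaofB ⇒ oaofoSf   [B → o S f]
oaofoSf ⇒ oaofoBBf   [S → B B]
oaofoBBf ⇒ oaofooSfBf   [B → o S f]
oaofooSfBf ⇒ oaofooaofBf   [S → a o]
oaofooaofBf ⇒ oaofooaofoSff   [B → o S f]
oaofooaofoSff ⇒ oaofooaofoaoff   [S → a o]

S⇒BB⇒oSfB⇒oaofB⇒oaofoSf⇒oaofoBBf⇒oaofooSfBf⇒oaofooaofBf⇒oaofooaofoSff⇒oaofooaofoaoff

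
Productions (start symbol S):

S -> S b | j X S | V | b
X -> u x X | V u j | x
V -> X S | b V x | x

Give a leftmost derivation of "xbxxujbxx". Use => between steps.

S=>V=>XS=>xS=>xV=>xXS=>xVujS=>xbVxujS=>xbxxujS=>xbxxujV=>xbxxujbVx=>xbxxujbxx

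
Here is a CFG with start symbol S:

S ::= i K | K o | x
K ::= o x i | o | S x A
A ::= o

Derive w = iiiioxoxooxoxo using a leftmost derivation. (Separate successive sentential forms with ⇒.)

S ⇒ iK   [S ::= i K]
iK ⇒ iSxA   [K ::= S x A]
iSxA ⇒ iiKxA   [S ::= i K]
iiKxA ⇒ iiSxAxA   [K ::= S x A]
iiSxAxA ⇒ iiKoxAxA   [S ::= K o]
iiKoxAxA ⇒ iiSxAoxAxA   [K ::= S x A]
iiSxAoxAxA ⇒ iiiKxAoxAxA   [S ::= i K]
iiiKxAoxAxA ⇒ iiiSxAxAoxAxA   [K ::= S x A]
iiiSxAxAoxAxA ⇒ iiiiKxAxAoxAxA   [S ::= i K]
iiiiKxAxAoxAxA ⇒ iiiioxAxAoxAxA   [K ::= o]
iiiioxAxAoxAxA ⇒ iiiioxoxAoxAxA   [A ::= o]
iiiioxoxAoxAxA ⇒ iiiioxoxooxAxA   [A ::= o]
iiiioxoxooxAxA ⇒ iiiioxoxooxoxA   [A ::= o]
iiiioxoxooxoxA ⇒ iiiioxoxooxoxo   [A ::= o]

S⇒iK⇒iSxA⇒iiKxA⇒iiSxAxA⇒iiKoxAxA⇒iiSxAoxAxA⇒iiiKxAoxAxA⇒iiiSxAxAoxAxA⇒iiiiKxAxAoxAxA⇒iiiioxAxAoxAxA⇒iiiioxoxAoxAxA⇒iiiioxoxooxAxA⇒iiiioxoxooxoxA⇒iiiioxoxooxoxo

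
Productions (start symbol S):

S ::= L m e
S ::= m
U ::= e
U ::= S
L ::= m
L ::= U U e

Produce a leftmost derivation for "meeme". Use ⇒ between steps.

S ⇒ Lme ⇒ UUeme ⇒ SUeme ⇒ mUeme ⇒ meeme

S ⇒ Lme   [S ::= L m e]
Lme ⇒ UUeme   [L ::= U U e]
UUeme ⇒ SUeme   [U ::= S]
SUeme ⇒ mUeme   [S ::= m]
mUeme ⇒ meeme   [U ::= e]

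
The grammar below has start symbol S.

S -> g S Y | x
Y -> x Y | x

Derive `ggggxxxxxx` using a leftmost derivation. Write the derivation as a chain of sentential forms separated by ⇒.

S ⇒ gSY ⇒ ggSYY ⇒ gggSYYY ⇒ ggggSYYYY ⇒ ggggxYYYY ⇒ ggggxxYYYY ⇒ ggggxxxYYY ⇒ ggggxxxxYY ⇒ ggggxxxxxY ⇒ ggggxxxxxx

S ⇒ gSY   [S -> g S Y]
gSY ⇒ ggSYY   [S -> g S Y]
ggSYY ⇒ gggSYYY   [S -> g S Y]
gggSYYY ⇒ ggggSYYYY   [S -> g S Y]
ggggSYYYY ⇒ ggggxYYYY   [S -> x]
ggggxYYYY ⇒ ggggxxYYYY   [Y -> x Y]
ggggxxYYYY ⇒ ggggxxxYYY   [Y -> x]
ggggxxxYYY ⇒ ggggxxxxYY   [Y -> x]
ggggxxxxYY ⇒ ggggxxxxxY   [Y -> x]
ggggxxxxxY ⇒ ggggxxxxxx   [Y -> x]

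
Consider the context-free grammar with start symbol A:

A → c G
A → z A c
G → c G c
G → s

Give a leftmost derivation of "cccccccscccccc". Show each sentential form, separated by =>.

A => cG => ccGc => cccGcc => ccccGccc => cccccGcccc => ccccccGccccc => cccccccGcccccc => cccccccscccccc

A => cG   [A → c G]
cG => ccGc   [G → c G c]
ccGc => cccGcc   [G → c G c]
cccGcc => ccccGccc   [G → c G c]
ccccGccc => cccccGcccc   [G → c G c]
cccccGcccc => ccccccGccccc   [G → c G c]
ccccccGccccc => cccccccGcccccc   [G → c G c]
cccccccGcccccc => cccccccscccccc   [G → s]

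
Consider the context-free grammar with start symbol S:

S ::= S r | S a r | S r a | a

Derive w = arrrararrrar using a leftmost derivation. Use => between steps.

S=>Sar=>Srar=>Srrar=>Sarrrar=>Srarrrar=>Srararrrar=>Srrararrrar=>Srrrararrrar=>arrrararrrar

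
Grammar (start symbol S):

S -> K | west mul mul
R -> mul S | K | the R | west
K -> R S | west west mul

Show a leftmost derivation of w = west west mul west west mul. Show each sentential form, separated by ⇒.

S ⇒ K ⇒ R S ⇒ K S ⇒ west west mul S ⇒ west west mul K ⇒ west west mul west west mul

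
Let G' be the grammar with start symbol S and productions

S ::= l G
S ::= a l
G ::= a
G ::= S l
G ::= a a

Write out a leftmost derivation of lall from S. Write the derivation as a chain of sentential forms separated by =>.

S => lG   [S ::= l G]
lG => lSl   [G ::= S l]
lSl => lall   [S ::= a l]

S=>lG=>lSl=>lall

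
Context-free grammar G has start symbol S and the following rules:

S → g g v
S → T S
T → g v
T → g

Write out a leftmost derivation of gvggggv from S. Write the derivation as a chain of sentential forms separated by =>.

S => TS   [S → T S]
TS => gvS   [T → g v]
gvS => gvTS   [S → T S]
gvTS => gvgS   [T → g]
gvgS => gvgTS   [S → T S]
gvgTS => gvggS   [T → g]
gvggS => gvggggv   [S → g g v]

S=>TS=>gvS=>gvTS=>gvgS=>gvgTS=>gvggS=>gvggggv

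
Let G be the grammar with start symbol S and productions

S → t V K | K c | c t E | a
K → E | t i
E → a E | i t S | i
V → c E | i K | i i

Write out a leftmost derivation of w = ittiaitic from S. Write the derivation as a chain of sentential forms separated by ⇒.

S⇒Kc⇒Ec⇒itSc⇒ittVKc⇒ittiKKc⇒ittiEKc⇒ittiaEKc⇒ittiaiKc⇒ittiaitic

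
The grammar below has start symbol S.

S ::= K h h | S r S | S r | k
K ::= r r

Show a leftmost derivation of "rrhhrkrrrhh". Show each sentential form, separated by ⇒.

S ⇒ SrS ⇒ SrSrS ⇒ KhhrSrS ⇒ rrhhrSrS ⇒ rrhhrkrS ⇒ rrhhrkrKhh ⇒ rrhhrkrrrhh

S ⇒ SrS   [S ::= S r S]
SrS ⇒ SrSrS   [S ::= S r S]
SrSrS ⇒ KhhrSrS   [S ::= K h h]
KhhrSrS ⇒ rrhhrSrS   [K ::= r r]
rrhhrSrS ⇒ rrhhrkrS   [S ::= k]
rrhhrkrS ⇒ rrhhrkrKhh   [S ::= K h h]
rrhhrkrKhh ⇒ rrhhrkrrrhh   [K ::= r r]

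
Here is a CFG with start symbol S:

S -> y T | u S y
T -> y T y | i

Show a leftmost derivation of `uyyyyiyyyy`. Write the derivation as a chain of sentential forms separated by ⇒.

S ⇒ uSy ⇒ uyTy ⇒ uyyTyy ⇒ uyyyTyyy ⇒ uyyyyTyyyy ⇒ uyyyyiyyyy

S ⇒ uSy   [S -> u S y]
uSy ⇒ uyTy   [S -> y T]
uyTy ⇒ uyyTyy   [T -> y T y]
uyyTyy ⇒ uyyyTyyy   [T -> y T y]
uyyyTyyy ⇒ uyyyyTyyyy   [T -> y T y]
uyyyyTyyyy ⇒ uyyyyiyyyy   [T -> i]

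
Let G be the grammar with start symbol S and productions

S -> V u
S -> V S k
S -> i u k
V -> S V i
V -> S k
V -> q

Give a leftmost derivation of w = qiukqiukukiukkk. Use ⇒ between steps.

S ⇒ VSk   [S -> V S k]
VSk ⇒ qSk   [V -> q]
qSk ⇒ qVSkk   [S -> V S k]
qVSkk ⇒ qSkSkk   [V -> S k]
qSkSkk ⇒ qVukSkk   [S -> V u]
qVukSkk ⇒ qSkukSkk   [V -> S k]
qSkukSkk ⇒ qVukukSkk   [S -> V u]
qVukukSkk ⇒ qSViukukSkk   [V -> S V i]
qSViukukSkk ⇒ qiukViukukSkk   [S -> i u k]
qiukViukukSkk ⇒ qiukqiukukSkk   [V -> q]
qiukqiukukSkk ⇒ qiukqiukukiukkk   [S -> i u k]

S ⇒ VSk ⇒ qSk ⇒ qVSkk ⇒ qSkSkk ⇒ qVukSkk ⇒ qSkukSkk ⇒ qVukukSkk ⇒ qSViukukSkk ⇒ qiukViukukSkk ⇒ qiukqiukukSkk ⇒ qiukqiukukiukkk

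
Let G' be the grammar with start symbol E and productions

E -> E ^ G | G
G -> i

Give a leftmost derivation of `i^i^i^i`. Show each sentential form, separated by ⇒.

E ⇒ E^G ⇒ E^G^G ⇒ E^G^G^G ⇒ G^G^G^G ⇒ i^G^G^G ⇒ i^i^G^G ⇒ i^i^i^G ⇒ i^i^i^i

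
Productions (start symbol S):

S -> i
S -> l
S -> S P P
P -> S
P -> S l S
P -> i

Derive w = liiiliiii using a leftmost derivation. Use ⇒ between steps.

S ⇒ SPP ⇒ SPPPP ⇒ lPPPP ⇒ lSlSPPP ⇒ lSPPlSPPP ⇒ liPPlSPPP ⇒ liiPlSPPP ⇒ liiilSPPP ⇒ liiiliPPP ⇒ liiiliiPP ⇒ liiiliiiP ⇒ liiiliiii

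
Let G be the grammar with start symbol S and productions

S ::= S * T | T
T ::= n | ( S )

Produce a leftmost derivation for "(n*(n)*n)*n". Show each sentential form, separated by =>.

S => S*T   [S ::= S * T]
S*T => T*T   [S ::= T]
T*T => (S)*T   [T ::= ( S )]
(S)*T => (S*T)*T   [S ::= S * T]
(S*T)*T => (S*T*T)*T   [S ::= S * T]
(S*T*T)*T => (T*T*T)*T   [S ::= T]
(T*T*T)*T => (n*T*T)*T   [T ::= n]
(n*T*T)*T => (n*(S)*T)*T   [T ::= ( S )]
(n*(S)*T)*T => (n*(T)*T)*T   [S ::= T]
(n*(T)*T)*T => (n*(n)*T)*T   [T ::= n]
(n*(n)*T)*T => (n*(n)*n)*T   [T ::= n]
(n*(n)*n)*T => (n*(n)*n)*n   [T ::= n]

S => S*T => T*T => (S)*T => (S*T)*T => (S*T*T)*T => (T*T*T)*T => (n*T*T)*T => (n*(S)*T)*T => (n*(T)*T)*T => (n*(n)*T)*T => (n*(n)*n)*T => (n*(n)*n)*n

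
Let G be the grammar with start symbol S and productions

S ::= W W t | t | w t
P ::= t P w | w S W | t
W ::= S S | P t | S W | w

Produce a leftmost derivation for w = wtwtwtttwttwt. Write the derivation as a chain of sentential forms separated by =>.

S => WWt => wWt => wSWt => wtWt => wtSWt => wtWWtWt => wtwWtWt => wtwPttWt => wtwtPwttWt => wtwtwSWwttWt => wtwtwtWwttWt => wtwtwtPtwttWt => wtwtwtttwttWt => wtwtwtttwttwt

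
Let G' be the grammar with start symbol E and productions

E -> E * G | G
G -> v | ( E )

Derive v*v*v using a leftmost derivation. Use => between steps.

E=>E*G=>E*G*G=>G*G*G=>v*G*G=>v*v*G=>v*v*v

E => E*G   [E -> E * G]
E*G => E*G*G   [E -> E * G]
E*G*G => G*G*G   [E -> G]
G*G*G => v*G*G   [G -> v]
v*G*G => v*v*G   [G -> v]
v*v*G => v*v*v   [G -> v]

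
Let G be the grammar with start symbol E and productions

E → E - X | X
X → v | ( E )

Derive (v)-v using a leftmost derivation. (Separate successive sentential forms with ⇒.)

E ⇒ E-X   [E → E - X]
E-X ⇒ X-X   [E → X]
X-X ⇒ (E)-X   [X → ( E )]
(E)-X ⇒ (X)-X   [E → X]
(X)-X ⇒ (v)-X   [X → v]
(v)-X ⇒ (v)-v   [X → v]

E ⇒ E-X ⇒ X-X ⇒ (E)-X ⇒ (X)-X ⇒ (v)-X ⇒ (v)-v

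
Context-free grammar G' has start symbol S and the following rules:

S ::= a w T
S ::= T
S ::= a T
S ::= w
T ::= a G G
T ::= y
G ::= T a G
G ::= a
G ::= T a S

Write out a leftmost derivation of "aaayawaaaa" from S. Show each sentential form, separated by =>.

S => aT => aaGG => aaTaGG => aaaGGaGG => aaaTaSGaGG => aaayaSGaGG => aaayawGaGG => aaayawaaGG => aaayawaaaG => aaayawaaaa

S => aT   [S ::= a T]
aT => aaGG   [T ::= a G G]
aaGG => aaTaGG   [G ::= T a G]
aaTaGG => aaaGGaGG   [T ::= a G G]
aaaGGaGG => aaaTaSGaGG   [G ::= T a S]
aaaTaSGaGG => aaayaSGaGG   [T ::= y]
aaayaSGaGG => aaayawGaGG   [S ::= w]
aaayawGaGG => aaayawaaGG   [G ::= a]
aaayawaaGG => aaayawaaaG   [G ::= a]
aaayawaaaG => aaayawaaaa   [G ::= a]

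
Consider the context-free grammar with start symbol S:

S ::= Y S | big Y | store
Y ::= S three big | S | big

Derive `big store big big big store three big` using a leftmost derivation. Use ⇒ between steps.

S ⇒ Y S ⇒ S S ⇒ Y S S ⇒ big S S ⇒ big store S ⇒ big store Y S ⇒ big store big S ⇒ big store big big Y ⇒ big store big big S ⇒ big store big big big Y ⇒ big store big big big S three big ⇒ big store big big big store three big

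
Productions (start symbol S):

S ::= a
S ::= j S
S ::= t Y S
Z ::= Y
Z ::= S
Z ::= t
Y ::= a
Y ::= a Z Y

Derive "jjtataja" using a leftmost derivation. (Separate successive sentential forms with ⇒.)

S ⇒ jS   [S ::= j S]
jS ⇒ jjS   [S ::= j S]
jjS ⇒ jjtYS   [S ::= t Y S]
jjtYS ⇒ jjtaS   [Y ::= a]
jjtaS ⇒ jjtatYS   [S ::= t Y S]
jjtatYS ⇒ jjtataS   [Y ::= a]
jjtataS ⇒ jjtatajS   [S ::= j S]
jjtatajS ⇒ jjtataja   [S ::= a]

S ⇒ jS ⇒ jjS ⇒ jjtYS ⇒ jjtaS ⇒ jjtatYS ⇒ jjtataS ⇒ jjtatajS ⇒ jjtataja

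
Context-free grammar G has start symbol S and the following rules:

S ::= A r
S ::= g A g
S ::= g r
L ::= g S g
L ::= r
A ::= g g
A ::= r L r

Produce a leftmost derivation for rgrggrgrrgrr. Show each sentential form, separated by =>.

S => Ar => rLrr => rgSgrr => rgArgrr => rgrLrrgrr => rgrgSgrrgrr => rgrggrgrrgrr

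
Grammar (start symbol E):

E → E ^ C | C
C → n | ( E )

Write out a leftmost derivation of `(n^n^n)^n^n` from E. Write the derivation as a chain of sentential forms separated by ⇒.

E ⇒ E^C   [E → E ^ C]
E^C ⇒ E^C^C   [E → E ^ C]
E^C^C ⇒ C^C^C   [E → C]
C^C^C ⇒ (E)^C^C   [C → ( E )]
(E)^C^C ⇒ (E^C)^C^C   [E → E ^ C]
(E^C)^C^C ⇒ (E^C^C)^C^C   [E → E ^ C]
(E^C^C)^C^C ⇒ (C^C^C)^C^C   [E → C]
(C^C^C)^C^C ⇒ (n^C^C)^C^C   [C → n]
(n^C^C)^C^C ⇒ (n^n^C)^C^C   [C → n]
(n^n^C)^C^C ⇒ (n^n^n)^C^C   [C → n]
(n^n^n)^C^C ⇒ (n^n^n)^n^C   [C → n]
(n^n^n)^n^C ⇒ (n^n^n)^n^n   [C → n]

E⇒E^C⇒E^C^C⇒C^C^C⇒(E)^C^C⇒(E^C)^C^C⇒(E^C^C)^C^C⇒(C^C^C)^C^C⇒(n^C^C)^C^C⇒(n^n^C)^C^C⇒(n^n^n)^C^C⇒(n^n^n)^n^C⇒(n^n^n)^n^n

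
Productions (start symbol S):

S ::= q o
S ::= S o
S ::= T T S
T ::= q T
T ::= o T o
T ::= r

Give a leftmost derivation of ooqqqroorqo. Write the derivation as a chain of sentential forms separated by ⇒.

S ⇒ TTS   [S ::= T T S]
TTS ⇒ oToTS   [T ::= o T o]
oToTS ⇒ ooTooTS   [T ::= o T o]
ooTooTS ⇒ ooqTooTS   [T ::= q T]
ooqTooTS ⇒ ooqqTooTS   [T ::= q T]
ooqqTooTS ⇒ ooqqqTooTS   [T ::= q T]
ooqqqTooTS ⇒ ooqqqrooTS   [T ::= r]
ooqqqrooTS ⇒ ooqqqroorS   [T ::= r]
ooqqqroorS ⇒ ooqqqroorqo   [S ::= q o]

S⇒TTS⇒oToTS⇒ooTooTS⇒ooqTooTS⇒ooqqTooTS⇒ooqqqTooTS⇒ooqqqrooTS⇒ooqqqroorS⇒ooqqqroorqo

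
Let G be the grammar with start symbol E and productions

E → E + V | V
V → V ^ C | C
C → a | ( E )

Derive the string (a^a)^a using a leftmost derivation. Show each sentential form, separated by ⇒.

E ⇒ V ⇒ V^C ⇒ C^C ⇒ (E)^C ⇒ (V)^C ⇒ (V^C)^C ⇒ (C^C)^C ⇒ (a^C)^C ⇒ (a^a)^C ⇒ (a^a)^a

E ⇒ V   [E → V]
V ⇒ V^C   [V → V ^ C]
V^C ⇒ C^C   [V → C]
C^C ⇒ (E)^C   [C → ( E )]
(E)^C ⇒ (V)^C   [E → V]
(V)^C ⇒ (V^C)^C   [V → V ^ C]
(V^C)^C ⇒ (C^C)^C   [V → C]
(C^C)^C ⇒ (a^C)^C   [C → a]
(a^C)^C ⇒ (a^a)^C   [C → a]
(a^a)^C ⇒ (a^a)^a   [C → a]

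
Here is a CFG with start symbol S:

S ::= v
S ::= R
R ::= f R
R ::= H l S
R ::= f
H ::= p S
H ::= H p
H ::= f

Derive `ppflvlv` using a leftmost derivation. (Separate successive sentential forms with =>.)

S => R => HlS => pSlS => pRlS => pHlSlS => ppSlSlS => ppRlSlS => ppflSlS => ppflvlS => ppflvlv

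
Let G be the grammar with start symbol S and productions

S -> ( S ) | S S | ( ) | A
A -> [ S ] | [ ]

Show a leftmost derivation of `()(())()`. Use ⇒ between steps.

S ⇒ SS ⇒ SSS ⇒ ()SS ⇒ ()(S)S ⇒ ()(())S ⇒ ()(())()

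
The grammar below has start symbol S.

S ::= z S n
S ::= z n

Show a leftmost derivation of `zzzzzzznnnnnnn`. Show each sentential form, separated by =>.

S=>zSn=>zzSnn=>zzzSnnn=>zzzzSnnnn=>zzzzzSnnnnn=>zzzzzzSnnnnnn=>zzzzzzznnnnnnn

S => zSn   [S ::= z S n]
zSn => zzSnn   [S ::= z S n]
zzSnn => zzzSnnn   [S ::= z S n]
zzzSnnn => zzzzSnnnn   [S ::= z S n]
zzzzSnnnn => zzzzzSnnnnn   [S ::= z S n]
zzzzzSnnnnn => zzzzzzSnnnnnn   [S ::= z S n]
zzzzzzSnnnnnn => zzzzzzznnnnnnn   [S ::= z n]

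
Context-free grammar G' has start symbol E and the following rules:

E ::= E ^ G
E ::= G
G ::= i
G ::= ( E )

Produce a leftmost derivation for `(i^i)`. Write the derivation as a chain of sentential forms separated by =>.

E => G => (E) => (E^G) => (G^G) => (i^G) => (i^i)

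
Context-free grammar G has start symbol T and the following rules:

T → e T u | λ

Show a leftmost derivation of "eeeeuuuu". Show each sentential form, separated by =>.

T=>eTu=>eeTuu=>eeeTuuu=>eeeeTuuuu=>eeeeuuuu

T => eTu   [T → e T u]
eTu => eeTuu   [T → e T u]
eeTuu => eeeTuuu   [T → e T u]
eeeTuuu => eeeeTuuuu   [T → e T u]
eeeeTuuuu => eeeeuuuu   [T → λ]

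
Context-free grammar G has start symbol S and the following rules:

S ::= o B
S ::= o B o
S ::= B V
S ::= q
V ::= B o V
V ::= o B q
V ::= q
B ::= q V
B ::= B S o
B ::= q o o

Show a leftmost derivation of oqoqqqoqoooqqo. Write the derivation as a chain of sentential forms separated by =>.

S=>oBo=>oqVo=>oqoBqo=>oqoqVqo=>oqoqBoVqo=>oqoqqVoVqo=>oqoqqqoVqo=>oqoqqqoBoVqo=>oqoqqqoqoooVqo=>oqoqqqoqoooqqo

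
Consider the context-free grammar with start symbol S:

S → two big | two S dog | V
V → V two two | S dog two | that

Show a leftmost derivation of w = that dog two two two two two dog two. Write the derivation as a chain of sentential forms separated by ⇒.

S ⇒ V ⇒ S dog two ⇒ V dog two ⇒ V two two dog two ⇒ V two two two two dog two ⇒ S dog two two two two two dog two ⇒ V dog two two two two two dog two ⇒ that dog two two two two two dog two

S ⇒ V   [S → V]
V ⇒ S dog two   [V → S dog two]
S dog two ⇒ V dog two   [S → V]
V dog two ⇒ V two two dog two   [V → V two two]
V two two dog two ⇒ V two two two two dog two   [V → V two two]
V two two two two dog two ⇒ S dog two two two two two dog two   [V → S dog two]
S dog two two two two two dog two ⇒ V dog two two two two two dog two   [S → V]
V dog two two two two two dog two ⇒ that dog two two two two two dog two   [V → that]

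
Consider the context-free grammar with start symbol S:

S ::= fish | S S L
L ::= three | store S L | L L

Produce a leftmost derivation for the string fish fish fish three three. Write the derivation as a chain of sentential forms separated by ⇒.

S ⇒ S S L ⇒ fish S L ⇒ fish S S L L ⇒ fish fish S L L ⇒ fish fish fish L L ⇒ fish fish fish three L ⇒ fish fish fish three three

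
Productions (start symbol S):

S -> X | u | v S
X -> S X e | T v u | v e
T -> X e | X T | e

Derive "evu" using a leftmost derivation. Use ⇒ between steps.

S ⇒ X ⇒ Tvu ⇒ evu

S ⇒ X   [S -> X]
X ⇒ Tvu   [X -> T v u]
Tvu ⇒ evu   [T -> e]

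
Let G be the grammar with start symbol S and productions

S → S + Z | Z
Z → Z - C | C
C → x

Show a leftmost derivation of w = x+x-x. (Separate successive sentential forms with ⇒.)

S ⇒ S+Z ⇒ Z+Z ⇒ C+Z ⇒ x+Z ⇒ x+Z-C ⇒ x+C-C ⇒ x+x-C ⇒ x+x-x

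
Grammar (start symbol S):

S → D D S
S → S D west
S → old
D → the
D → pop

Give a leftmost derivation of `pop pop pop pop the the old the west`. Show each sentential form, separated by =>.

S => D D S => pop D S => pop pop S => pop pop S D west => pop pop D D S D west => pop pop pop D S D west => pop pop pop pop S D west => pop pop pop pop D D S D west => pop pop pop pop the D S D west => pop pop pop pop the the S D west => pop pop pop pop the the old D west => pop pop pop pop the the old the west

S => D D S   [S → D D S]
D D S => pop D S   [D → pop]
pop D S => pop pop S   [D → pop]
pop pop S => pop pop S D west   [S → S D west]
pop pop S D west => pop pop D D S D west   [S → D D S]
pop pop D D S D west => pop pop pop D S D west   [D → pop]
pop pop pop D S D west => pop pop pop pop S D west   [D → pop]
pop pop pop pop S D west => pop pop pop pop D D S D west   [S → D D S]
pop pop pop pop D D S D west => pop pop pop pop the D S D west   [D → the]
pop pop pop pop the D S D west => pop pop pop pop the the S D west   [D → the]
pop pop pop pop the the S D west => pop pop pop pop the the old D west   [S → old]
pop pop pop pop the the old D west => pop pop pop pop the the old the west   [D → the]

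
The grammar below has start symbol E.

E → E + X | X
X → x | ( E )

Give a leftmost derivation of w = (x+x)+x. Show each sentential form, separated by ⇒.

E ⇒ E+X ⇒ X+X ⇒ (E)+X ⇒ (E+X)+X ⇒ (X+X)+X ⇒ (x+X)+X ⇒ (x+x)+X ⇒ (x+x)+x

E ⇒ E+X   [E → E + X]
E+X ⇒ X+X   [E → X]
X+X ⇒ (E)+X   [X → ( E )]
(E)+X ⇒ (E+X)+X   [E → E + X]
(E+X)+X ⇒ (X+X)+X   [E → X]
(X+X)+X ⇒ (x+X)+X   [X → x]
(x+X)+X ⇒ (x+x)+X   [X → x]
(x+x)+X ⇒ (x+x)+x   [X → x]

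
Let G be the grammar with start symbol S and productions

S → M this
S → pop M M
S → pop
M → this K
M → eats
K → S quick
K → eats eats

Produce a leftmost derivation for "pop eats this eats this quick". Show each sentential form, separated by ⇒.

S ⇒ pop M M ⇒ pop eats M ⇒ pop eats this K ⇒ pop eats this S quick ⇒ pop eats this M this quick ⇒ pop eats this eats this quick

S ⇒ pop M M   [S → pop M M]
pop M M ⇒ pop eats M   [M → eats]
pop eats M ⇒ pop eats this K   [M → this K]
pop eats this K ⇒ pop eats this S quick   [K → S quick]
pop eats this S quick ⇒ pop eats this M this quick   [S → M this]
pop eats this M this quick ⇒ pop eats this eats this quick   [M → eats]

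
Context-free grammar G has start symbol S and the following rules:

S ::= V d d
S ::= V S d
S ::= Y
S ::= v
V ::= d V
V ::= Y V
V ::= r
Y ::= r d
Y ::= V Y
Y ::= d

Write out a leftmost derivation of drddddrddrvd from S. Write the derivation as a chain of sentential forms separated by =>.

S => VSd => YVSd => dVSd => dYVSd => drdVSd => drddVSd => drdddVSd => drddddVSd => drddddYVSd => drddddrdVSd => drddddrdYVSd => drddddrddVSd => drddddrddrSd => drddddrddrvd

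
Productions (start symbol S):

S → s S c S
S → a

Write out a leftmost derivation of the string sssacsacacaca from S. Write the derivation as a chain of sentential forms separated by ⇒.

S ⇒ sScS ⇒ ssScScS ⇒ sssScScScS ⇒ sssacScScS ⇒ sssacsScScScS ⇒ sssacsacScScS ⇒ sssacsacacScS ⇒ sssacsacacacS ⇒ sssacsacacaca

S ⇒ sScS   [S → s S c S]
sScS ⇒ ssScScS   [S → s S c S]
ssScScS ⇒ sssScScScS   [S → s S c S]
sssScScScS ⇒ sssacScScS   [S → a]
sssacScScS ⇒ sssacsScScScS   [S → s S c S]
sssacsScScScS ⇒ sssacsacScScS   [S → a]
sssacsacScScS ⇒ sssacsacacScS   [S → a]
sssacsacacScS ⇒ sssacsacacacS   [S → a]
sssacsacacacS ⇒ sssacsacacaca   [S → a]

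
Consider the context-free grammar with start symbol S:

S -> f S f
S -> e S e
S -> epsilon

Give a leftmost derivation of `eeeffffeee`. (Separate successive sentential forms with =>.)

S => eSe => eeSee => eeeSeee => eeefSfeee => eeeffSffeee => eeeffffeee

S => eSe   [S -> e S e]
eSe => eeSee   [S -> e S e]
eeSee => eeeSeee   [S -> e S e]
eeeSeee => eeefSfeee   [S -> f S f]
eeefSfeee => eeeffSffeee   [S -> f S f]
eeeffSffeee => eeeffffeee   [S -> epsilon]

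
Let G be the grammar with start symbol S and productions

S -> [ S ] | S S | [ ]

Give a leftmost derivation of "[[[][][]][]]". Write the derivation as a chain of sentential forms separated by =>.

S => [S]   [S -> [ S ]]
[S] => [SS]   [S -> S S]
[SS] => [[S]S]   [S -> [ S ]]
[[S]S] => [[SS]S]   [S -> S S]
[[SS]S] => [[SSS]S]   [S -> S S]
[[SSS]S] => [[[]SS]S]   [S -> [ ]]
[[[]SS]S] => [[[][]S]S]   [S -> [ ]]
[[[][]S]S] => [[[][][]]S]   [S -> [ ]]
[[[][][]]S] => [[[][][]][]]   [S -> [ ]]

S => [S] => [SS] => [[S]S] => [[SS]S] => [[SSS]S] => [[[]SS]S] => [[[][]S]S] => [[[][][]]S] => [[[][][]][]]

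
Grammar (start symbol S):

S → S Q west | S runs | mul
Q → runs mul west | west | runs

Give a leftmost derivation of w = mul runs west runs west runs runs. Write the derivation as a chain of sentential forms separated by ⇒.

S ⇒ S runs   [S → S runs]
S runs ⇒ S runs runs   [S → S runs]
S runs runs ⇒ S Q west runs runs   [S → S Q west]
S Q west runs runs ⇒ S Q west Q west runs runs   [S → S Q west]
S Q west Q west runs runs ⇒ mul Q west Q west runs runs   [S → mul]
mul Q west Q west runs runs ⇒ mul runs west Q west runs runs   [Q → runs]
mul runs west Q west runs runs ⇒ mul runs west runs west runs runs   [Q → runs]

S ⇒ S runs ⇒ S runs runs ⇒ S Q west runs runs ⇒ S Q west Q west runs runs ⇒ mul Q west Q west runs runs ⇒ mul runs west Q west runs runs ⇒ mul runs west runs west runs runs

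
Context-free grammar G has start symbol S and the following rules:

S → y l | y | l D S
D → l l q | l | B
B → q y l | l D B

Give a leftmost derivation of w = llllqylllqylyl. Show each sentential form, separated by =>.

S => lDS => lBS => llDBS => lllBS => llllDBS => llllBBS => llllqylBS => llllqyllDBS => llllqylllBS => llllqylllqylS => llllqylllqylyl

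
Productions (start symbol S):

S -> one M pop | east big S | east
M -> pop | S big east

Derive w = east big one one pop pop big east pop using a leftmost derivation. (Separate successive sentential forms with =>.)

S => east big S => east big one M pop => east big one S big east pop => east big one one M pop big east pop => east big one one pop pop big east pop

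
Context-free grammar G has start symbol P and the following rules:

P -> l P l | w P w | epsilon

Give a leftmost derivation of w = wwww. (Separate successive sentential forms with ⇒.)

P ⇒ wPw ⇒ wwPww ⇒ wwww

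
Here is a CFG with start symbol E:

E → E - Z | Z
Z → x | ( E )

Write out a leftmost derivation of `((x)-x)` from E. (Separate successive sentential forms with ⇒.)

E⇒Z⇒(E)⇒(E-Z)⇒(Z-Z)⇒((E)-Z)⇒((Z)-Z)⇒((x)-Z)⇒((x)-x)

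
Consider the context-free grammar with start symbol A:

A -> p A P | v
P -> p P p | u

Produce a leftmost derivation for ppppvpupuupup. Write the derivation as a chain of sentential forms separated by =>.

A => pAP => ppAPP => pppAPPP => ppppAPPPP => ppppvPPPP => ppppvpPpPPP => ppppvpupPPP => ppppvpupuPP => ppppvpupuuP => ppppvpupuupPp => ppppvpupuupup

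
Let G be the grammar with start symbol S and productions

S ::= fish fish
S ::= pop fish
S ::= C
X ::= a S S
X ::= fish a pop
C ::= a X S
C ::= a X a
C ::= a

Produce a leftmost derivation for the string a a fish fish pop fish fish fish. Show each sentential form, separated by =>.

S => C => a X S => a a S S S => a a fish fish S S => a a fish fish pop fish S => a a fish fish pop fish fish fish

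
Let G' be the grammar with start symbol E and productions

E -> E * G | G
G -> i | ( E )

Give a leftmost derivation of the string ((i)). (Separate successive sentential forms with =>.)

E => G => (E) => (G) => ((E)) => ((G)) => ((i))

E => G   [E -> G]
G => (E)   [G -> ( E )]
(E) => (G)   [E -> G]
(G) => ((E))   [G -> ( E )]
((E)) => ((G))   [E -> G]
((G)) => ((i))   [G -> i]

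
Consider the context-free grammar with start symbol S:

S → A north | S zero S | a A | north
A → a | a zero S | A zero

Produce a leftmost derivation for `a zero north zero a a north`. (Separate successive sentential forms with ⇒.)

S ⇒ A north ⇒ a zero S north ⇒ a zero S zero S north ⇒ a zero north zero S north ⇒ a zero north zero a A north ⇒ a zero north zero a a north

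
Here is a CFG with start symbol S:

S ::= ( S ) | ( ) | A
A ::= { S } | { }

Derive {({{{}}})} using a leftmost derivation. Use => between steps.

S => A => {S} => {(S)} => {(A)} => {({S})} => {({A})} => {({{S}})} => {({{A}})} => {({{{}}})}

S => A   [S ::= A]
A => {S}   [A ::= { S }]
{S} => {(S)}   [S ::= ( S )]
{(S)} => {(A)}   [S ::= A]
{(A)} => {({S})}   [A ::= { S }]
{({S})} => {({A})}   [S ::= A]
{({A})} => {({{S}})}   [A ::= { S }]
{({{S}})} => {({{A}})}   [S ::= A]
{({{A}})} => {({{{}}})}   [A ::= { }]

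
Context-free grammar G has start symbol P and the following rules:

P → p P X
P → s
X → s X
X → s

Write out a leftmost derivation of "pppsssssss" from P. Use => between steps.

P => pPX   [P → p P X]
pPX => ppPXX   [P → p P X]
ppPXX => pppPXXX   [P → p P X]
pppPXXX => pppsXXX   [P → s]
pppsXXX => pppssXXX   [X → s X]
pppssXXX => pppsssXXX   [X → s X]
pppsssXXX => pppssssXX   [X → s]
pppssssXX => pppsssssXX   [X → s X]
pppsssssXX => pppssssssX   [X → s]
pppssssssX => pppsssssss   [X → s]

P=>pPX=>ppPXX=>pppPXXX=>pppsXXX=>pppssXXX=>pppsssXXX=>pppssssXX=>pppsssssXX=>pppssssssX=>pppsssssss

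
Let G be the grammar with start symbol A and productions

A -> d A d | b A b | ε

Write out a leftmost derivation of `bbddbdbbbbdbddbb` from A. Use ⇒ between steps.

A ⇒ bAb ⇒ bbAbb ⇒ bbdAdbb ⇒ bbddAddbb ⇒ bbddbAbddbb ⇒ bbddbdAdbddbb ⇒ bbddbdbAbdbddbb ⇒ bbddbdbbAbbdbddbb ⇒ bbddbdbbbbdbddbb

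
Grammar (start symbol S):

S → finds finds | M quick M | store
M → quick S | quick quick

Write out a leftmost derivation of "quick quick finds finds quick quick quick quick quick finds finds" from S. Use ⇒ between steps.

S ⇒ M quick M ⇒ quick S quick M ⇒ quick M quick M quick M ⇒ quick quick S quick M quick M ⇒ quick quick finds finds quick M quick M ⇒ quick quick finds finds quick quick quick quick M ⇒ quick quick finds finds quick quick quick quick quick S ⇒ quick quick finds finds quick quick quick quick quick finds finds

S ⇒ M quick M   [S → M quick M]
M quick M ⇒ quick S quick M   [M → quick S]
quick S quick M ⇒ quick M quick M quick M   [S → M quick M]
quick M quick M quick M ⇒ quick quick S quick M quick M   [M → quick S]
quick quick S quick M quick M ⇒ quick quick finds finds quick M quick M   [S → finds finds]
quick quick finds finds quick M quick M ⇒ quick quick finds finds quick quick quick quick M   [M → quick quick]
quick quick finds finds quick quick quick quick M ⇒ quick quick finds finds quick quick quick quick quick S   [M → quick S]
quick quick finds finds quick quick quick quick quick S ⇒ quick quick finds finds quick quick quick quick quick finds finds   [S → finds finds]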